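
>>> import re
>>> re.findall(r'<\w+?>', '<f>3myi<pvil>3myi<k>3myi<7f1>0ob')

['<f>', '<pvil>', '<k>', '<7f1>']

With no groups in the pattern, `findall` gives back each whole match — 4 here.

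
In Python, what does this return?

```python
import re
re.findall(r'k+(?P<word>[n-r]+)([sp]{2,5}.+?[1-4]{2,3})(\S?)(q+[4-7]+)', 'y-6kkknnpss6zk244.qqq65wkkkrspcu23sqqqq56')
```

The pattern matches one or more of a literal 'k'; then one or more of a character in [n-r] (captured as 'word'); then 2 to 5 of one of [sp], then one or more of any character (lazy), then 2 to 3 of a character in [1-4] (captured); then optionally a non-whitespace character (captured); then one or more of a literal 'q', then one or more of a character in [4-7] (captured).
Matches: at [3:23] match 'kkknnpss6zk244.qqq65', groups = ('nnp', 'ss6zk244', '.', 'qqq65'); at [24:41] match 'kkkrspcu23sqqqq56', groups = ('r', 'spcu23', 's', 'qqqq56').
Multiple groups make `findall` return tuples — one 4-tuple for each match.

[('nnp', 'ss6zk244', '.', 'qqq65'), ('r', 'spcu23', 's', 'qqqq56')]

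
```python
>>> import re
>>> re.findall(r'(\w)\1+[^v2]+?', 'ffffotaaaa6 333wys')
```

`\1` is not a pattern — it's the concrete string captured by group 1, re-applied verbatim.
Walking the string: at [0:5] match 'ffffo', group 1 = 'f'; at [6:11] match 'aaaa6', group 1 = 'a'; at [12:16] match '333w', group 1 = '3'.
With a single group, `findall` returns only what that group captured — 3 items.

['f', 'a', '3']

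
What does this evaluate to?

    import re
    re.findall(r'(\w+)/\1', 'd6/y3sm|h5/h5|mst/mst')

['h5', 'mst']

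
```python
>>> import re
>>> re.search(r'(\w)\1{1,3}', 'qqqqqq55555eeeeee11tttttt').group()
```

'qqqq'

A backreference is literal: `\1` must see the identical characters the first group matched.
The match spans [0:4] → 'qqqq'.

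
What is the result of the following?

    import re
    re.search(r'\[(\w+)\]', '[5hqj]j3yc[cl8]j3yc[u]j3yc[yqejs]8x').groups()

`search` walks the string left to right and returns the first match it finds.
The match spans [0:6] → '[5hqj]'.
Captured: group 1 = '5hqj'.

('5hqj',)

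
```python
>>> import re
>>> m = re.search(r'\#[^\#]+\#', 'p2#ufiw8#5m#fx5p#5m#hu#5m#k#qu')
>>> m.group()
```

`re.search` tries every starting position until one works.
The match spans [2:9] → '#ufiw8#'.

'#ufiw8#'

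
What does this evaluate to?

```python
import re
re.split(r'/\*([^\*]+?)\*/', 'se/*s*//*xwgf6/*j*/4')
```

['se', 's', '/*xwgf6', 'j', '4']

The group in the pattern means `split` returns the separators' captures alongside the pieces.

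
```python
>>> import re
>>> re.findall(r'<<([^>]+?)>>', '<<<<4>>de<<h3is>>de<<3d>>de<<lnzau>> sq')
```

['<<4', 'h3is', '3d', 'lnzau']

Because there's exactly one group, `findall` drops the full match and keeps group 1 from each hit.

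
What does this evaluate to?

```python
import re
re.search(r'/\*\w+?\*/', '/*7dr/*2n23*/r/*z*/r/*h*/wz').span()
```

`re.search` scans for the first position where the pattern succeeds.
The match spans [5:13] → '/*2n23*/'.

(5, 13)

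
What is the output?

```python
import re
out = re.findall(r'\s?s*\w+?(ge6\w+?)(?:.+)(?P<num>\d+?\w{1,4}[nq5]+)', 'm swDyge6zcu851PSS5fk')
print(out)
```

[('ge6z', '1PSS5')]

The pattern matches optionally whitespace, then zero or more of the literal 's', then one or more of a word character (lazy); then the literal 'ge6', then one or more of a word character (lazy) (captured); then one or more of any character (non-capturing group); then one or more of a digit (lazy), then 1 to 4 of a word character, then one or more of one of [nq5] (captured as 'num').
With the lazy modifier that quantifier settles for the fewest repetitions that let the rest of the pattern succeed (the atoms after it are unaffected and can still be greedy).
Matches: at [1:19] match ' swDyge6zcu851PSS5', groups = ('ge6z', '1PSS5').
With 2 capturing groups, `findall` returns a 2-tuple per match.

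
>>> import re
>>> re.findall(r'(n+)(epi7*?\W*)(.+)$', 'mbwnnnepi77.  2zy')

[('nnn', 'epi', '77.  2zy')]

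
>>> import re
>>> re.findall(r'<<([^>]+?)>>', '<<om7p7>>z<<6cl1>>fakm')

['om7p7', '6cl1']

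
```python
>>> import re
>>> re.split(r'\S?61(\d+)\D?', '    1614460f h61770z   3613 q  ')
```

Pattern: optionally a non-whitespace character, then the literal '61'; then one or more of a digit (captured); then optionally a non-digit.
Matches to split on: at [4:12] → '1614460f'; at [13:20] → 'h61770z'; at [23:28] → '3613 '.
The group in the pattern means `split` returns the separators' captures alongside the pieces.

['    ', '4460', ' ', '770', '   ', '3', 'q  ']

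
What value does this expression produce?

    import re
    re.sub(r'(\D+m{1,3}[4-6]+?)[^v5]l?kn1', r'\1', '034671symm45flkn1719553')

'034671symm45719553'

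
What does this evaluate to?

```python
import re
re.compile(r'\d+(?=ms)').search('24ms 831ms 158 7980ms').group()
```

'24'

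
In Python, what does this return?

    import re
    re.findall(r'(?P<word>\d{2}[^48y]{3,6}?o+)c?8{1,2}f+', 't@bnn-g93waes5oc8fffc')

This matches exactly 2 of a digit, then 3 to 6 of any character except [48y] (lazy), then one or more of the literal 'o' (captured as 'word'); then optionally a literal 'c', then 1 to 2 of the literal '8'; then one or more of a literal 'f'.
Matches: at [7:20] match '93waes5oc8fff', group 1 = '93waes5o'.
With a single group, `findall` returns only what that group captured — 1 item.

['93waes5o']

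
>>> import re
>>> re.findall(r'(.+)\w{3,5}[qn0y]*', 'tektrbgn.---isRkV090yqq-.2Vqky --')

['tektrbgn.---isRkV090yqq-.2V']

This matches one or more of any character (captured); then 3 to 5 of a word character, then zero or more of one of [qn0y].
Walking the string: at [0:30] match 'tektrbgn.---isRkV090yqq-.2Vqky', group 1 = 'tektrbgn.---isRkV090yqq-.2V'.
Because there's exactly one group, `findall` drops the full match and keeps group 1 from the one hit.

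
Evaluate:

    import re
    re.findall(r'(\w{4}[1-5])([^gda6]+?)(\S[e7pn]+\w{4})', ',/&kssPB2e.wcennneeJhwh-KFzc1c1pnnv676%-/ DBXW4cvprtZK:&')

[('ssPB2', 'e.w', 'cennneeJhwh'), ('KFzc1', 'c', '1pnnv676'), ('DBXW4', 'c', 'vprtZK')]

Pattern: exactly 4 of a word character, then a character in [1-5] (captured); then one or more of any character except [gda6] (lazy) (captured); then a non-whitespace character, then one or more of one of [e7pn], then exactly 4 of a word character (captured).
3 groups means each result is a tuple of 3 captured strings — 3 here.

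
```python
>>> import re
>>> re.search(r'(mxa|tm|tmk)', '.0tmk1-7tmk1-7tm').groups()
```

The match spans [2:4] → 'tm'.
Captured: group 1 = 'tm'.

('tm',)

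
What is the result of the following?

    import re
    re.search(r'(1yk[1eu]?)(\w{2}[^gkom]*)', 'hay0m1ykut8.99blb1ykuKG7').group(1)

The match spans [5:19] → '1ykut8.99blb1y'.
Captured: group 1 = '1yku', group 2 = 't8.99blb1y'.

'1yku'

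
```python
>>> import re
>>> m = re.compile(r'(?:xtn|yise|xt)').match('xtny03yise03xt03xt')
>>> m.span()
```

(0, 3)

Alternation tries branches left to right and keeps the first one that lets the overall match succeed at that position.
With `match`, the pattern is implicitly anchored at the beginning.
The match spans [0:3] → 'xtn'.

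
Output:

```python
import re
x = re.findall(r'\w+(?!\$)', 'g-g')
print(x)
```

['g', 'g']

A negative assertion filters positions out without eating any characters.
`findall` yields the raw match text (2 of them) because the pattern has no groups.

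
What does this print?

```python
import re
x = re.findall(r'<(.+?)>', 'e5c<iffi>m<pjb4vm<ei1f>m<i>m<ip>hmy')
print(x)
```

['iffi', 'pjb4vm<ei1f', 'i', 'ip']

Scanning left to right: at [3:9] match '<iffi>', group 1 = 'iffi'; at [10:23] match '<pjb4vm<ei1f>', group 1 = 'pjb4vm<ei1f'; at [24:27] match '<i>', group 1 = 'i'; at [28:32] match '<ip>', group 1 = 'ip'.
With a single group, `findall` returns only what that group captured — 4 items.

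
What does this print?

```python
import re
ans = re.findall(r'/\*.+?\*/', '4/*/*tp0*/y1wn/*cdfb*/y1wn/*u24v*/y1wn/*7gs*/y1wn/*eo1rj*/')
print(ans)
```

['/*/*tp0*/', '/*cdfb*/', '/*u24v*/', '/*7gs*/', '/*eo1rj*/']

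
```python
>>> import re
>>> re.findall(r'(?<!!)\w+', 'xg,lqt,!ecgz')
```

['xg', 'lqt', 'cgz']

Because the assertion is negative and zero-width, positions next to the forbidden text are skipped.
Matches: at [0:2] → 'xg'; at [3:6] → 'lqt'; at [9:12] → 'cgz'.
No capturing groups, so `findall` returns the 3 full match strings.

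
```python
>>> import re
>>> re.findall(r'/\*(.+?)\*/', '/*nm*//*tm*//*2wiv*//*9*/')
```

Scanning left to right: at [0:6] match '/*nm*/', group 1 = 'nm'; at [6:12] match '/*tm*/', group 1 = 'tm'; at [12:20] match '/*2wiv*/', group 1 = '2wiv'; at [20:25] match '/*9*/', group 1 = '9'.
`findall` collects group 1 from each match (4 total).

['nm', 'tm', '2wiv', '9']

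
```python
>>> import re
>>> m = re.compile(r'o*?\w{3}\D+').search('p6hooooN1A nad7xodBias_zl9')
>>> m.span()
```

This matches zero or more of a literal 'o' (lazy), then exactly 3 of a word character; then one or more of a non-digit.
The match spans [0:8] → 'p6hooooN'.

(0, 8)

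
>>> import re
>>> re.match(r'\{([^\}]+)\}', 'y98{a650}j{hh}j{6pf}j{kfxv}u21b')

None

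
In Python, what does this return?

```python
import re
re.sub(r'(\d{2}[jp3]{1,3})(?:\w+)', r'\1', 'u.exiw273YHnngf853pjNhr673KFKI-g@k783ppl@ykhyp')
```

The replacement refers to a captured group, so each match is rewritten using its own captured text.

'u.exiw273-g@k783pp@ykhyp'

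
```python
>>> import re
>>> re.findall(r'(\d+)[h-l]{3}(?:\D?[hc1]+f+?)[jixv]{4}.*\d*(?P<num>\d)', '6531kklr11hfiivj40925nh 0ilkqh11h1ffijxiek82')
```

[('6531', '2')]

Pattern: one or more of a digit (captured); then exactly 3 of a character in [h-l]; then optionally a non-digit, then one or more of one of [hc1], then one or more of the literal 'f' (lazy) (non-capturing group); then exactly 4 of one of [jixv], then zero or more of any character, then zero or more of a digit; then a digit (captured as 'num').
`findall` packs the 2 group values into a tuple for every match.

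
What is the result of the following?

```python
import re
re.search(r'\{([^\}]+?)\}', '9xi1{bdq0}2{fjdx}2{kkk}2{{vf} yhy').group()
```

'{bdq0}'

`search` walks the string left to right and returns the first match it finds.
The match spans [4:10] → '{bdq0}'.
Captured: group 1 = 'bdq0'.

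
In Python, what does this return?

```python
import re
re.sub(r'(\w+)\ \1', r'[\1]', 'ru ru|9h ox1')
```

'[ru]|9h ox1'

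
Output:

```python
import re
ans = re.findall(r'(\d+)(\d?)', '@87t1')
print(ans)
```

The pattern matches one or more of a digit (captured); then optionally a digit (captured).
Matches: at [1:3] match '87', groups = ('87', ''); at [4:5] match '1', groups = ('1', '').
`findall` packs the 2 group values into a tuple for every match.

[('87', ''), ('1', '')]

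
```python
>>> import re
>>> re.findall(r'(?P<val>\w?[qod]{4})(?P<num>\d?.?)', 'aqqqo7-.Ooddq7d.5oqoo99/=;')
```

Pattern: optionally a word character, then exactly 4 of one of [qod] (captured as 'val'); then optionally a digit, then optionally any character (captured as 'num').
Scanning left to right: at [0:7] match 'aqqqo7-', groups = ('aqqqo', '7-'); at [8:15] match 'Ooddq7d', groups = ('Ooddq', '7d'); at [16:23] match '5oqoo99', groups = ('5oqoo', '99').
`findall` packs the 2 group values into a tuple for every match.

[('aqqqo', '7-'), ('Ooddq', '7d'), ('5oqoo', '99')]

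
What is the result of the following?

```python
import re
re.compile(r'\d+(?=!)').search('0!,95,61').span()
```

Lookahead/lookbehind check context without consuming it, so the matched span excludes the asserted characters.
Unlike `match`, `search` isn't anchored — it looks for the pattern anywhere in the string.
The match spans [0:1] → '0'.

(0, 1)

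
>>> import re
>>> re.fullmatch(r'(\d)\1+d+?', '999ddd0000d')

None

`\1` has to match the exact text group 1 already captured.
For `fullmatch`, every character of the input must be accounted for by the pattern.
Here there's no way to consume every character, so the call returns None.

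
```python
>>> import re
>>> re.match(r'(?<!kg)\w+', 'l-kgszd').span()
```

(0, 1)

`match` is anchored at position 0; if the pattern doesn't fit there, it returns None.
The match spans [0:1] → 'l'.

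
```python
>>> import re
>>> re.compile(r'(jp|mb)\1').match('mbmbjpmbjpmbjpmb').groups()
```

A backreference is literal: `\1` must see the identical characters the first group matched.
With `match`, the pattern is implicitly anchored at the beginning.
The match spans [0:4] → 'mbmb'.
Captured: group 1 = 'mb'.

('mb',)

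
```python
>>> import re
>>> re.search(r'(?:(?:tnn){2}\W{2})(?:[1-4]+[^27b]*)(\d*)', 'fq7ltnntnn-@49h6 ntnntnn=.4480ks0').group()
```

'tnntnn-@49h6 ntnntnn=.4480ks0'

Pattern: the literal 'tnn' repeated 2 times, then exactly 2 of a non-word character (non-capturing group); then one or more of a character in [1-4], then zero or more of any character except [27b] (non-capturing group); then zero or more of a digit (captured).
`re.search` scans for the first position where the pattern succeeds.
The match spans [4:33] → 'tnntnn-@49h6 ntnntnn=.4480ks0'.
Captured: group 1 = ''.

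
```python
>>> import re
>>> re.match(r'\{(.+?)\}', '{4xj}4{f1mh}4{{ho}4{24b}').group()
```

A `+?`/`*?`/`{m,n}?` starts at its minimum and grows only as far as needed for what follows to match.
`match` is anchored at position 0; if the pattern doesn't fit there, it returns None.
The match spans [0:5] → '{4xj}'.
Captured: group 1 = '4xj'.

'{4xj}'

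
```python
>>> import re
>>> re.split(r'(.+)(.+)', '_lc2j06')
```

['', '_lc2j0', '6', '']

This matches one or more of any character (captured); then one or more of any character (captured).
Matches to split on: at [0:7] → '_lc2j06'.
`re.split` interleaves the captured-group text with the surrounding fragments.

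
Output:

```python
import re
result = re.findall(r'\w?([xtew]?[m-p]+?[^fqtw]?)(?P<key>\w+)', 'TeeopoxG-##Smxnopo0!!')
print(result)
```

[('eop', 'oxG'), ('mx', 'nopo0')]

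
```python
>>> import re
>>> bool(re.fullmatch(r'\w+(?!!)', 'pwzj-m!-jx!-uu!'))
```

False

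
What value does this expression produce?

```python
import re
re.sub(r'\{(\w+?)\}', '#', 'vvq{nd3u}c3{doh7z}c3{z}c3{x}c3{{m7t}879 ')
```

Each match is replaced by '#'.

'vvq#c3#c3#c3#c3{#879 '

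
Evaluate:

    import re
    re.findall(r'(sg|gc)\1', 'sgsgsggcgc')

['sg', 'gc']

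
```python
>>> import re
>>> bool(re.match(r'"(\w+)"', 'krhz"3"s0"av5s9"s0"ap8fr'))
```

With `match`, the pattern is implicitly anchored at the beginning.
Here the pattern fails at index 0, so the call returns None, and `bool(None)` is False.

False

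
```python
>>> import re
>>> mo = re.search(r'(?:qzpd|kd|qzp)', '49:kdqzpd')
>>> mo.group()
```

The match spans [3:5] → 'kd'.

'kd'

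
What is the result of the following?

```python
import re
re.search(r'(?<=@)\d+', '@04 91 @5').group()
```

'04'

Because the assertion is zero-width, the text it checks is not consumed and won't appear in the result.
The match spans [1:3] → '04'.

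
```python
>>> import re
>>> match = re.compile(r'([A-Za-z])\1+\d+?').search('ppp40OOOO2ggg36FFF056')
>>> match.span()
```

(0, 4)

The backreference `\1` re-matches whatever the first group consumed, character for character.
The match spans [0:4] → 'ppp4'.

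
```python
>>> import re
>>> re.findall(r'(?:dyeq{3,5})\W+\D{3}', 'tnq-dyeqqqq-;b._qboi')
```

['dyeqqqq-;b._']

No capturing groups, so `findall` returns the 1 full match string.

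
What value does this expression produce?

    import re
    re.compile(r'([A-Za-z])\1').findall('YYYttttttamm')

['Y', 't', 't', 't', 'm']

`\1` is not a pattern — it's the concrete string captured by group 1, re-applied verbatim.
`findall` collects group 1 from each match (5 total).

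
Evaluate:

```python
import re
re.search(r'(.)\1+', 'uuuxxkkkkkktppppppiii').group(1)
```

'u'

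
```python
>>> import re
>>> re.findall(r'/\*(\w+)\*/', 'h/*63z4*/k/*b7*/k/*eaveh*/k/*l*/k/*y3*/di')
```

Walking the string: at [1:9] match '/*63z4*/', group 1 = '63z4'; at [10:16] match '/*b7*/', group 1 = 'b7'; at [17:26] match '/*eaveh*/', group 1 = 'eaveh'; at [27:32] match '/*l*/', group 1 = 'l'; at [33:39] match '/*y3*/', group 1 = 'y3'.
One capturing group, so `findall` returns just the captured substring from each match — 5 in all.

['63z4', 'b7', 'eaveh', 'l', 'y3']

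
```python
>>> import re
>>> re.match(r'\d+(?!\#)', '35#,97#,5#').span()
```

(0, 1)

A negative assertion filters positions out without eating any characters.
With `match`, the pattern is implicitly anchored at the beginning.
The match spans [0:1] → '3'.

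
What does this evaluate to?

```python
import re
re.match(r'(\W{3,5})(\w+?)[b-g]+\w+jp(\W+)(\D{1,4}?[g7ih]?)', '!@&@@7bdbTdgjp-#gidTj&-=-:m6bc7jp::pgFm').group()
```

'!@&@@7bdbTdgjp-#gi'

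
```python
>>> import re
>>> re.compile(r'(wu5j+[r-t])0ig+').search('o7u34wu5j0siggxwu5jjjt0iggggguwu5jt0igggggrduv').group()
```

This matches the literal 'wu5', then one or more of the literal 'j', then a character in [r-t] (captured); then the literal '0i', then one or more of the literal 'g'.
Unlike `match`, `search` isn't anchored — it looks for the pattern anywhere in the string.
The match spans [15:29] → 'wu5jjjt0iggggg'.
Captured: group 1 = 'wu5jjjt'.

'wu5jjjt0iggggg'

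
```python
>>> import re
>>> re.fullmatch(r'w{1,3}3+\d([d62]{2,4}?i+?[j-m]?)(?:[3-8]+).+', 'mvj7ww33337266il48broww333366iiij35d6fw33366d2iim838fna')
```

`re.fullmatch` requires the pattern to consume the entire string.
Here the pattern can't cover the whole string, so the call returns None.

None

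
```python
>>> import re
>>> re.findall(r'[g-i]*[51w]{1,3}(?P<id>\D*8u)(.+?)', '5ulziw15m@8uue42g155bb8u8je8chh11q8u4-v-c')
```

[('m@8u', 'u'), ('bb8u', '8'), ('q8u', '4')]

The pattern matches zero or more of a character in [g-i], then 1 to 3 of one of [51w]; then zero or more of a non-digit, then the literal '8u' (captured as 'id'); then one or more of any character (lazy) (captured).
Matches: at [4:13] match 'iw15m@8uu', groups = ('m@8u', 'u'); at [16:25] match 'g155bb8u8', groups = ('bb8u', '8'); at [29:37] match 'hh11q8u4', groups = ('q8u', '4').
2 groups means each result is a tuple of 2 captured strings — 3 here.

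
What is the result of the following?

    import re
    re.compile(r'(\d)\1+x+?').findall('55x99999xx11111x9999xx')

['5', '9', '1', '9']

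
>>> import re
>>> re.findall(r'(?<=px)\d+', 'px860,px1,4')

['860', '1']

Because the assertion is zero-width, the text it checks is not consumed and won't appear in the result.
`findall` yields the raw match text (2 of them) because the pattern has no groups.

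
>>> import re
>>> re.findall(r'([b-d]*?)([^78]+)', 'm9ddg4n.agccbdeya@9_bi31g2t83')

The pattern matches zero or more of a character in [b-d] (lazy) (captured); then one or more of any character except [78] (captured).
Walking the string: at [0:27] match 'm9ddg4n.agccbdeya@9_bi31g2t', groups = ('', 'm9ddg4n.agccbdeya@9_bi31g2t'); at [28:29] match '3', groups = ('', '3').
2 groups means each result is a tuple of 2 captured strings — 2 here.

[('', 'm9ddg4n.agccbdeya@9_bi31g2t'), ('', '3')]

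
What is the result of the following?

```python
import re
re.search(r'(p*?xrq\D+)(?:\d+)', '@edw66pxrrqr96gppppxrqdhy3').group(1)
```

Pattern: zero or more of a literal 'p' (lazy), then the literal 'xrq', then one or more of a non-digit (captured); then one or more of a digit (non-capturing group).
`re.search` tries every starting position until one works.
The match spans [15:26] → 'ppppxrqdhy3'.
Captured: group 1 = 'ppppxrqdhy'.

'ppppxrqdhy'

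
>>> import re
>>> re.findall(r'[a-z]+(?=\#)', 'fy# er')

Because the assertion is zero-width, the text it checks is not consumed and won't appear in the result.
Matches: at [0:2] → 'fy'.
Since nothing is captured, `findall` lists the 1 matched substring directly.

['fy']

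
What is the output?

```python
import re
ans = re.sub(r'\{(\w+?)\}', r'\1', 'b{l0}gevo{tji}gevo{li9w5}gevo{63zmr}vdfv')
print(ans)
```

bl0gevotjigevoli9w5gevo63zmrvdfv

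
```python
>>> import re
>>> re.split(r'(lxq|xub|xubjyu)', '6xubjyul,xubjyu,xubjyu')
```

`|` is ordered: at each position the engine commits to the first alternative that works.
Matches to split on: at [1:4] → 'xub'; at [9:12] → 'xub'; at [16:19] → 'xub'.
With a capturing group present, the delimiter's captured portion is kept in the result list.

['6', 'xub', 'jyul,', 'xub', 'jyu,', 'xub', 'jyu']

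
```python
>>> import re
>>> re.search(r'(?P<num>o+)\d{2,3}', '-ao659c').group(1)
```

Pattern: one or more of a literal 'o' (captured as 'num'); then 2 to 3 of a digit.
`re.search` tries every starting position until one works.
The match spans [2:6] → 'o659'.
Captured: group 1 = 'o'.

'o'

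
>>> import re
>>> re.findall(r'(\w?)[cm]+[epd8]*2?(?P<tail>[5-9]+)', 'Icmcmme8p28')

[('I', '8')]

This matches optionally a word character (captured); then one or more of one of [cm], then zero or more of one of [epd8], then optionally a literal '2'; then one or more of a character in [5-9] (captured as 'tail').
Scanning left to right: at [0:11] match 'Icmcmme8p28', groups = ('I', '8').
With 2 capturing groups, `findall` returns a 2-tuple per match.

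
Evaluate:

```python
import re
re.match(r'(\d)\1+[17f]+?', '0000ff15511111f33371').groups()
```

`\1` has to match the exact text group 1 already captured.
`re.match` only tries the pattern at the start of the string.
The match spans [0:5] → '0000f'.
Captured: group 1 = '0'.

('0',)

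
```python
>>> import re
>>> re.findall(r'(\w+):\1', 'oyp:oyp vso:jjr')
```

['oyp']

A backreference is literal: `\1` must see the identical characters the first group matched.
Because there's exactly one group, `findall` drops the full match and keeps group 1 from the one hit.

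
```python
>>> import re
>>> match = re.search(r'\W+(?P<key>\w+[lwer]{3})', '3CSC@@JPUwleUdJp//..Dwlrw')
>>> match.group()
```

'@@JPUwle'

This matches one or more of a non-word character; then one or more of a word character, then exactly 3 of one of [lwer] (captured as 'key').
Unlike `match`, `search` isn't anchored — it looks for the pattern anywhere in the string.
The match spans [4:12] → '@@JPUwle'.
Captured: group 1 = 'JPUwle'.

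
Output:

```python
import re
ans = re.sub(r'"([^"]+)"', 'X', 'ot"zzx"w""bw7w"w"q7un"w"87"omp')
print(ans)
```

Each match is replaced by 'X'.

otXw"XwXwXomp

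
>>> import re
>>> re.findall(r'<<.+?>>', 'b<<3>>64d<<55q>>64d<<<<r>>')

Matches: at [1:6] → '<<3>>'; at [9:16] → '<<55q>>'; at [19:26] → '<<<<r>>'.
Since nothing is captured, `findall` lists the 3 matched substrings directly.

['<<3>>', '<<55q>>', '<<<<r>>']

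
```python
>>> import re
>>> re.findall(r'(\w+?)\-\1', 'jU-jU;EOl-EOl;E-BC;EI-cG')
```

['jU', 'EOl']

`\1` is not a pattern — it's the concrete string captured by group 1, re-applied verbatim.
Because there's exactly one group, `findall` drops the full match and keeps group 1 from each hit.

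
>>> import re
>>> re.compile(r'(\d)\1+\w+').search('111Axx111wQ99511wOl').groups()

('1',)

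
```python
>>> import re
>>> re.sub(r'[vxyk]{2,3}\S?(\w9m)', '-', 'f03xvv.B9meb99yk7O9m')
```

'f03-eb99-'

Pattern: 2 to 3 of one of [vxyk], then optionally a non-whitespace character; then a word character, then the literal '9m' (captured).
Matches: at [3:10] → 'xvv.B9m'; at [14:20] → 'yk7O9m'.
Each match is replaced by '-'.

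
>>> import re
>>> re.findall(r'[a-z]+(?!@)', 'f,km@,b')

['f', 'k', 'b']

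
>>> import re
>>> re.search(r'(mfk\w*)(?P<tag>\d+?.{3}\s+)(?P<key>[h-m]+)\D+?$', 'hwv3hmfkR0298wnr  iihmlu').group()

The pattern matches the literal 'mfk', then zero or more of a word character (captured); then one or more of a digit (lazy), then exactly 3 of any character, then one or more of whitespace (captured as 'tag'); then one or more of a character in [h-m] (captured as 'key'); then one or more of a non-digit (lazy); then anchored at the end.
Unlike `match`, `search` isn't anchored — it looks for the pattern anywhere in the string.
The match spans [5:24] → 'mfkR0298wnr  iihmlu'.
Captured: group 1 = 'mfkR029', group 2 = '8wnr  ', group 3 = 'iihml'.

'mfkR0298wnr  iihmlu'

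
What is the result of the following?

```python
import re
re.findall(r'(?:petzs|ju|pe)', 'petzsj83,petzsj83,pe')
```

['petzs', 'petzs', 'pe']

Alternation isn't longest-match — the leftmost alternative that fits at this position is chosen.
Scanning left to right: at [0:5] → 'petzs'; at [9:14] → 'petzs'; at [18:20] → 'pe'.
No capturing groups, so `findall` returns the 3 full match strings.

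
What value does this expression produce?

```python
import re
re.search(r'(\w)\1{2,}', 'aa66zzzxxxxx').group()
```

`\1` has to match the exact text group 1 already captured.
`search` walks the string left to right and returns the first match it finds.
The match spans [4:7] → 'zzz'.
Captured: group 1 = 'z'.

'zzz'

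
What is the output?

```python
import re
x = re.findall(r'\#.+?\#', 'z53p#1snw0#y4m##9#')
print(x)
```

No capturing groups, so `findall` returns the 2 full match strings.

['#1snw0#', '##9#']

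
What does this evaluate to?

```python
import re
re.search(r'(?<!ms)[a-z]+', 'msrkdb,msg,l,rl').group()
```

'msrkdb'

`(?!…)`/`(?<!…)` only lets a position through if the neighbouring text does NOT match; no characters are consumed.
`re.search` tries every starting position until one works.
The match spans [0:6] → 'msrkdb'.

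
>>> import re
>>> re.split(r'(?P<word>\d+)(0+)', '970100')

This matches one or more of a digit (captured as 'word'); then one or more of a literal '0' (captured).
Matches to split on: at [0:6] → '970100'.
Because the pattern has a capturing group, `split` also inserts each captured text between the pieces.

['', '97010', '0', '']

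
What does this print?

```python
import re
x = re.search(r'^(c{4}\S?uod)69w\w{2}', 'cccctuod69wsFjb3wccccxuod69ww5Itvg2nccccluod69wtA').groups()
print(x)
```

The match spans [0:13] → 'cccctuod69wsF'.
Captured: group 1 = 'cccctuod'.

('cccctuod',)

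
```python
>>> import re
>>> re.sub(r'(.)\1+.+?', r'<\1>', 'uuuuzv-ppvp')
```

After group 1 captures some text, `\1` only succeeds where that same text appears again.
The replacement refers to a captured group, so each match is rewritten using its own captured text.

'<u>v-<p>p'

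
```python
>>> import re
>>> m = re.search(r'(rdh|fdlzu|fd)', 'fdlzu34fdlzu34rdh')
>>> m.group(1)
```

'fdlzu'

The match spans [0:5] → 'fdlzu'.
Captured: group 1 = 'fdlzu'.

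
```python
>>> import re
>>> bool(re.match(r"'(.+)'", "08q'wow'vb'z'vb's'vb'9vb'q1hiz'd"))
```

With `match`, the pattern is implicitly anchored at the beginning.
Here position 0 doesn't satisfy it, so the call returns None, and `bool(None)` is False.

False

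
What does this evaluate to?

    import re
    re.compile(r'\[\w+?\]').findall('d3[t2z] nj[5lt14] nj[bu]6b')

['[t2z]', '[5lt14]', '[bu]']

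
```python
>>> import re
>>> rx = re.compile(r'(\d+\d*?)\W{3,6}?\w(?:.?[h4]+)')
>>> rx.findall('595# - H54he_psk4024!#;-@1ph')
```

['595', '4024']

One capturing group, so `findall` returns just the captured substring from each match — 2 in all.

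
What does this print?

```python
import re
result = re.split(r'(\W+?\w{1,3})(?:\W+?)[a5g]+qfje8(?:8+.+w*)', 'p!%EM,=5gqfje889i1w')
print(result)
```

['p', '!%EM', '']

This matches one or more of a non-word character (lazy), then 1 to 3 of a word character (captured); then one or more of a non-word character (lazy) (non-capturing group); then one or more of one of [a5g], then the literal 'qf', then the literal 'je8'; then one or more of the literal '8', then one or more of any character, then zero or more of a literal 'w' (non-capturing group).
With a capturing group present, the delimiter's captured portion is kept in the result list.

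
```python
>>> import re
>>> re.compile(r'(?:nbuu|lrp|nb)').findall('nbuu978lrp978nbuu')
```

['nbuu', 'lrp', 'nbuu']

Branches in `(...|...)` are attempted left-to-right; the first branch that allows the whole pattern to succeed is taken.
Matches: at [0:4] → 'nbuu'; at [7:10] → 'lrp'; at [13:17] → 'nbuu'.
Since nothing is captured, `findall` lists the 3 matched substrings directly.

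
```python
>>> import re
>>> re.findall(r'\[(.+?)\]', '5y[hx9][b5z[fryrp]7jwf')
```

Lazy quantifiers expand one character at a time until the remainder of the pattern can match.
Scanning left to right: at [2:7] match '[hx9]', group 1 = 'hx9'; at [7:18] match '[b5z[fryrp]', group 1 = 'b5z[fryrp'.
`findall` collects group 1 from each match (2 total).

['hx9', 'b5z[fryrp']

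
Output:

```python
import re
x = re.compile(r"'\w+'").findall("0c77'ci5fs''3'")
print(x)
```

["'ci5fs'", "'3'"]

No capturing groups, so `findall` returns the 2 full match strings.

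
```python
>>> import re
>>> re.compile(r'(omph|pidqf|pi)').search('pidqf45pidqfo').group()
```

The regex engine tests alternatives in the order written; an earlier branch that matches wins even if a later one would match more.
Unlike `match`, `search` isn't anchored — it looks for the pattern anywhere in the string.
The match spans [0:5] → 'pidqf'.
Captured: group 1 = 'pidqf'.

'pidqf'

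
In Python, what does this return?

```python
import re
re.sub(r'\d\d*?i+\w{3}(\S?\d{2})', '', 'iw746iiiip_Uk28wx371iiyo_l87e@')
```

'iwwxe@'

The pattern matches a digit, then zero or more of a digit (lazy); then one or more of a literal 'i', then exactly 3 of a word character; then optionally a non-whitespace character, then exactly 2 of a digit (captured).
Matches: at [2:15] → '746iiiip_Uk28'; at [17:28] → '371iiyo_l87'.
`sub` substitutes '' at each match site.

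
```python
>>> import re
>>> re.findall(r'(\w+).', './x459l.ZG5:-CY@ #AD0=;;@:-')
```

This matches one or more of a word character (captured); then any character.
With a single group, `findall` returns only what that group captured — 4 items.

['x459l', 'ZG5', 'CY', 'AD0']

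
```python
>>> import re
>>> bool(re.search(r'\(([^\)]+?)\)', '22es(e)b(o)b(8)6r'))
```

The match spans [4:7] → '(e)'.

True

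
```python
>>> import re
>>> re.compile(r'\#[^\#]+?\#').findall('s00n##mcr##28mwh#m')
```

['#mcr#', '#28mwh#']

With no groups in the pattern, `findall` gives back each whole match — 2 here.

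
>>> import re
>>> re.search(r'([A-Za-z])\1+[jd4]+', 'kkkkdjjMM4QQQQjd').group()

A backreference is literal: `\1` must see the identical characters the first group matched.
`search` walks the string left to right and returns the first match it finds.
The match spans [0:7] → 'kkkkdjj'.
Captured: group 1 = 'k'.

'kkkkdjj'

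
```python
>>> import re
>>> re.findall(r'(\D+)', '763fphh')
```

This matches one or more of a non-digit (captured).
Walking the string: at [3:7] match 'fphh', group 1 = 'fphh'.
`findall` collects group 1 from the one match (1 total).

['fphh']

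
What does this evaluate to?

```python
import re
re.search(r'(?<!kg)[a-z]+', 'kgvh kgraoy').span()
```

The negative lookaround is zero-width — it rules out positions where the adjacent text would match, without consuming anything.
`re.search` scans for the first position where the pattern succeeds.
The match spans [0:4] → 'kgvh'.

(0, 4)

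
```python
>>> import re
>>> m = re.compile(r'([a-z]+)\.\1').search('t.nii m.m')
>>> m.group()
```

`\1` has to match the exact text group 1 already captured.
Unlike `match`, `search` isn't anchored — it looks for the pattern anywhere in the string.
The match spans [6:9] → 'm.m'.
Captured: group 1 = 'm'.

'm.m'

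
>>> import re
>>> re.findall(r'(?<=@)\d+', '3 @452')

['452']

The lookaround is zero-width — it requires the adjacent text to match without consuming it, so the asserted text isn't part of the match.
With no groups in the pattern, `findall` gives back each whole match — 1 here.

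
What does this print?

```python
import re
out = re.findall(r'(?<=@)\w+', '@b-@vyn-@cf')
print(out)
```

['b', 'vyn', 'cf']

The lookaround is zero-width — it requires the adjacent text to match without consuming it, so the asserted text isn't part of the match.
With no groups in the pattern, `findall` gives back each whole match — 3 here.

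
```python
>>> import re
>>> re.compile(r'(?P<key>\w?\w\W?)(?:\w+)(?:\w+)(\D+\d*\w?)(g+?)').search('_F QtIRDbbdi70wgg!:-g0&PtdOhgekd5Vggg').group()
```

This matches optionally a word character, then a word character, then optionally a non-word character (captured as 'key'); then one or more of a word character (non-capturing group); then one or more of a word character (non-capturing group); then one or more of a non-digit, then zero or more of a digit, then optionally a word character (captured); then one or more of a literal 'g' (lazy) (captured).
`re.search` scans for the first position where the pattern succeeds.
The match spans [0:21] → '_F QtIRDbbdi70wgg!:-g'.
Captured: group 1 = '_F ', group 2 = '!:-', group 3 = 'g'.

'_F QtIRDbbdi70wgg!:-g'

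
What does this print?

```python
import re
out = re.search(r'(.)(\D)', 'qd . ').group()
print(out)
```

This matches any character (captured); then a non-digit (captured).
`re.search` scans for the first position where the pattern succeeds.
The match spans [0:2] → 'qd'.
Captured: group 1 = 'q', group 2 = 'd'.

qd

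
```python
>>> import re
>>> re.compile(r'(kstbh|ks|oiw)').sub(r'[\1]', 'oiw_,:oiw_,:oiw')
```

Matches: at [0:3] → 'oiw'; at [6:9] → 'oiw'; at [12:15] → 'oiw'.
`\1` in the replacement pulls in group 1's text for each match.

'[oiw]_,:[oiw]_,:[oiw]'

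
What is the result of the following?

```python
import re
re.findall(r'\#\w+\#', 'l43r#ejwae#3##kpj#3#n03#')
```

Walking the string: at [4:11] → '#ejwae#'; at [13:18] → '#kpj#'; at [19:24] → '#n03#'.
No capturing groups, so `findall` returns the 3 full match strings.

['#ejwae#', '#kpj#', '#n03#']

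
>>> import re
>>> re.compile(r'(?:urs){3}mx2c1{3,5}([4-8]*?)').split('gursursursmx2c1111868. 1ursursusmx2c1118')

['g', '', '868. 1ursursusmx2c1118']

The pattern matches the literal 'urs' repeated 3 times, then the literal 'mx'; then the literal '2c', then 3 to 5 of the literal '1'; then zero or more of a character in [4-8] (lazy) (captured).
The `?` after the quantifier makes it lazy — it takes as little as possible before letting the rest of the pattern try.
Matches to split on: at [1:18] → 'ursursursmx2c1111'.
Because the pattern has a capturing group, `split` also inserts each captured text between the pieces.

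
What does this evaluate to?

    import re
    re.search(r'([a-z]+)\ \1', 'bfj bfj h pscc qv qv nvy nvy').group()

`\1` is not a pattern — it's the concrete string captured by group 1, re-applied verbatim.
`re.search` scans for the first position where the pattern succeeds.
The match spans [0:7] → 'bfj bfj'.
Captured: group 1 = 'bfj'.

'bfj bfj'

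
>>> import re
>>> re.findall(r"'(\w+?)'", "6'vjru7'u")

['vjru7']

One capturing group, so `findall` returns just the captured substring from the one match — 1 in all.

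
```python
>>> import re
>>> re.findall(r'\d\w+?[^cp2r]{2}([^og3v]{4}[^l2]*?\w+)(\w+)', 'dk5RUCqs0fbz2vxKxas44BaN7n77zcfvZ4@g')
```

[('qs0fbz2vxKxas44BaN7n77zcfvZ', '4')]

Pattern: a digit, then one or more of a word character (lazy), then exactly 2 of any character except [cp2r]; then exactly 4 of any character except [og3v], then zero or more of any character except [l2] (lazy), then one or more of a word character (captured); then one or more of a word character (captured).
The `?` after the quantifier makes it lazy — it takes as little as possible before letting the rest of the pattern try.
Matches: at [2:34] match '5RUCqs0fbz2vxKxas44BaN7n77zcfvZ4', groups = ('qs0fbz2vxKxas44BaN7n77zcfvZ', '4').
`findall` packs the 2 group values into a tuple for every match.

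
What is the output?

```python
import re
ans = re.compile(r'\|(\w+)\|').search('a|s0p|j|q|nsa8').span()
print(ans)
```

The match spans [1:6] → '|s0p|'.

(1, 6)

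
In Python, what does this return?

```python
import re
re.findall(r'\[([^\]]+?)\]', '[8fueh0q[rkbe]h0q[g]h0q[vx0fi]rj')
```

['8fueh0q[rkbe', 'g', 'vx0fi']

Walking the string: at [0:14] match '[8fueh0q[rkbe]', group 1 = '8fueh0q[rkbe'; at [17:20] match '[g]', group 1 = 'g'; at [23:30] match '[vx0fi]', group 1 = 'vx0fi'.
Because there's exactly one group, `findall` drops the full match and keeps group 1 from each hit.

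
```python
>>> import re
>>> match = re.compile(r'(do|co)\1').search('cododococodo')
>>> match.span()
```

(2, 6)

The backreference `\1` re-matches whatever the first group consumed, character for character.
`re.search` scans for the first position where the pattern succeeds.
The match spans [2:6] → 'dodo'.
Captured: group 1 = 'do'.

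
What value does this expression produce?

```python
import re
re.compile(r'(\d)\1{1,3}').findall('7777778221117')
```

After group 1 captures some text, `\1` only succeeds where that same text appears again.
Matches: at [0:4] match '7777', group 1 = '7'; at [4:6] match '77', group 1 = '7'; at [7:9] match '22', group 1 = '2'; at [9:12] match '111', group 1 = '1'.
With a single group, `findall` returns only what that group captured — 4 items.

['7', '7', '2', '1']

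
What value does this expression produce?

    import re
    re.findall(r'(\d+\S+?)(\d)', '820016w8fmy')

This matches one or more of a digit, then one or more of a non-whitespace character (lazy) (captured); then a digit (captured).
2 groups means the one result is a tuple of 2 captured strings — 1 here.

[('820016w', '8')]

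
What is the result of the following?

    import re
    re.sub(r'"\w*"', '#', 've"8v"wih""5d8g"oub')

've#wih#5d8g"oub'

Matches: at [2:6] → '"8v"'; at [9:11] → '""'.
Each match is replaced by '#'.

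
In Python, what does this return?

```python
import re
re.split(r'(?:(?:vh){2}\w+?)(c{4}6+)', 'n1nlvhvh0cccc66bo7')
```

Because the pattern has a capturing group, `split` also inserts each captured text between the pieces.

['n1nl', 'cccc66', 'bo7']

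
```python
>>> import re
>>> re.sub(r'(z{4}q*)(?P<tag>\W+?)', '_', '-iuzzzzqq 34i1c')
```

'-iu_34i1c'

This matches exactly 4 of the literal 'z', then zero or more of the literal 'q' (captured); then one or more of a non-word character (lazy) (captured as 'tag').
Matches: at [3:10] → 'zzzzqq '.
`sub` substitutes '_' at each match site.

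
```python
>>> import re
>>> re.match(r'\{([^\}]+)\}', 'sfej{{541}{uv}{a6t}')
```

`match` is anchored at position 0; if the pattern doesn't fit there, it returns None.
Here the pattern fails at index 0, so the call returns None.

None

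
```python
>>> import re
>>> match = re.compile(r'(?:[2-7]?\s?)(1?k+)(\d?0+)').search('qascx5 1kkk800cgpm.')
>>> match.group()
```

Pattern: optionally a character in [2-7], then optionally whitespace (non-capturing group); then optionally the literal '1', then one or more of a literal 'k' (captured); then optionally a digit, then one or more of a literal '0' (captured).
`re.search` scans for the first position where the pattern succeeds.
The match spans [5:14] → '5 1kkk800'.
Captured: group 1 = '1kkk', group 2 = '800'.

'5 1kkk800'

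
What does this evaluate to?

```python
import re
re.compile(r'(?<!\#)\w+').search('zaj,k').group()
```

'zaj'

The negative lookahead/lookbehind blocks any match where the forbidden context is present.
`re.search` tries every starting position until one works.
The match spans [0:3] → 'zaj'.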